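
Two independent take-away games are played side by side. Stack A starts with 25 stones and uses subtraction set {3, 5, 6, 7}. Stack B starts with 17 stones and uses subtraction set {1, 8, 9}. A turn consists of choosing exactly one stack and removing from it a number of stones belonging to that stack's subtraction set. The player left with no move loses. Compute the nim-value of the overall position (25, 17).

0

Stack A, S = {3, 5, 6, 7}:
n :  0  1  2  3  4  5  6  7  8  9 10 11 12 13 14 15 16 17 18 19 20 21 22 23 24 25
G :  0  0  0  1  1  1  2  2  2  3  0  0  0  1  1  1  2  2  2  3  0  0  0  1  1  1
G_A(25) = 1.
Stack B, S = {1, 8, 9}:
n :  0  1  2  3  4  5  6  7  8  9 10 11 12 13 14 15 16 17
G :  0  1  0  1  0  1  0  1  2  3  2  3  2  3  2  3  0  1
G_B(17) = 1.
Combined Grundy value = 1 ⊕ 1 = 0.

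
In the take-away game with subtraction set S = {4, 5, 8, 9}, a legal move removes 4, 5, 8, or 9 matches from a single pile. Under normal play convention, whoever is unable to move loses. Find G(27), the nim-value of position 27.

0

n :  0  1  2  3  4  5  6  7  8  9 10 11 12 13 14 15 16 17 18 19 20 21 22 23 24 25 26 27
G :  0  0  0  0  1  1  1  1  2  2  2  2  3  0  0  0  0  1  1  1  1  2  2  2  2  3  0  0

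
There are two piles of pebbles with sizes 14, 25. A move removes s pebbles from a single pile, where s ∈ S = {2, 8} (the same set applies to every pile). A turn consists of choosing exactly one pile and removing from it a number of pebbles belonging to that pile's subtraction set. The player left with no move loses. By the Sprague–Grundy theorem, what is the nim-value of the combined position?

0

All piles use S = {2, 8}:
n :  0  1  2  3  4  5  6  7  8  9 10 11 12 13 14 15 16 17 18 19 20 21 22 23 24 25
G :  0  0  1  1  0  0  1  1  2  2  0  0  1  1  0  0  1  1  2  2  0  0  1  1  0  0
Pile A: G(14) = 0.
Pile B: G(25) = 0.
Combined Grundy value = 0 ⊕ 0 = 0.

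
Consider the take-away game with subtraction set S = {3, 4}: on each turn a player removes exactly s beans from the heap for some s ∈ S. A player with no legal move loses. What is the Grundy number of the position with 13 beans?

2

n :  0  1  2  3  4  5  6  7  8  9 10 11 12 13
G :  0  0  0  1  1  1  2  0  0  0  1  1  1  2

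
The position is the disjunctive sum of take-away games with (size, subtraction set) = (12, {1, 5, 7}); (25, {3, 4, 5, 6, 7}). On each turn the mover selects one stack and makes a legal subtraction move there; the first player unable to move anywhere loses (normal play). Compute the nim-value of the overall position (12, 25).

Stack A, S = {1, 5, 7}:
n :  0  1  2  3  4  5  6  7  8  9 10 11 12
G :  0  1  0  1  0  1  0  1  0  1  0  1  0
G_A(12) = 0.
Stack B, S = {3, 4, 5, 6, 7}:
n :  0  1  2  3  4  5  6  7  8  9 10 11 12 13 14 15 16 17 18 19 20 21 22 23 24 25
G :  0  0  0  1  1  1  2  2  2  3  0  0  0  1  1  1  2  2  2  3  0  0  0  1  1  1
G_B(25) = 1.
Combined Grundy value = 0 ⊕ 1 = 1.

1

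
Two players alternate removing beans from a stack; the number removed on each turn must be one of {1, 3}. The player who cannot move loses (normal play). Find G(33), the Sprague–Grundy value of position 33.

1

n :  0  1  2  3  4  5  6  7  8  9 10 11 12 13 14 15 16 17 18 19 20 21 22 23 24 25 26 27 28 29 30 31 32 33
G :  0  1  0  1  0  1  0  1  0  1  0  1  0  1  0  1  0  1  0  1  0  1  0  1  0  1  0  1  0  1  0  1  0  1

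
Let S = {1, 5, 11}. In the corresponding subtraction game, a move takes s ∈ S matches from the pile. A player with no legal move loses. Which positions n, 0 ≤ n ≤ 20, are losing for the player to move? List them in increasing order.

n :  0  1  2  3  4  5  6  7  8  9 10 11 12 13 14 15 16 17 18 19 20
G :  0  1  0  1  0  1  0  1  0  1  0  1  0  1  0  1  0  1  0  1  0
P-positions are exactly the n with G(n) = 0.

0, 2, 4, 6, 8, 10, 12, 14, 16, 18, 20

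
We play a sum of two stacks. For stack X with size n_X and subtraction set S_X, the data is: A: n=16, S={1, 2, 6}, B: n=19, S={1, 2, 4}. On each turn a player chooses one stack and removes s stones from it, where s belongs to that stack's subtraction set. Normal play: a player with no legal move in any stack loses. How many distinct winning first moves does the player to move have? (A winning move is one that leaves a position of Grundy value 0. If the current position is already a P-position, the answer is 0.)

Stack A, S = {1, 2, 6}:
n :  0  1  2  3  4  5  6  7  8  9 10 11 12 13 14 15 16
G :  0  1  2  0  1  2  3  0  1  2  0  1  2  3  0  1  2
G_A(16) = 2.
Stack B, S = {1, 2, 4}:
G(0) = 0
G(1) = mex{0} = 1
G(2) = mex{1,0} = 2
G(3) = mex{2,1} = 0
G(4) = mex{0,2,0} = 1
G(5) = mex{1,0,1} = 2
G(6) = mex{2,1,2} = 0
G(7) = mex{0,2,0} = 1
G(8) = mex{1,0,1} = 2
G(9) = mex{2,1,2} = 0
G(10) = mex{0,2,0} = 1
G(11) = mex{1,0,1} = 2
G(12) = mex{2,1,2} = 0
G(13) = mex{0,2,0} = 1
G(14) = mex{1,0,1} = 2
G(15) = mex{2,1,2} = 0
G(16) = mex{0,2,0} = 1
G(17) = mex{1,0,1} = 2
G(18) = mex{2,1,2} = 0
G(19) = mex{0,2,0} = 1
G_B(19) = 1.
Combined Grundy value = 2 ⊕ 1 = 3.
A winning move leaves total XOR = 0, i.e. changes one component's Grundy value g to g ⊕ X where X is the current total.
Stack A: need g' = 2⊕3 = 1. Options: 16−1→G=1, 16−2→G=0, 16−6→G=0. Hits: 1.
Stack B: need g' = 1⊕3 = 2. Options: 19−1→G=0, 19−2→G=2, 19−4→G=0. Hits: 1.

2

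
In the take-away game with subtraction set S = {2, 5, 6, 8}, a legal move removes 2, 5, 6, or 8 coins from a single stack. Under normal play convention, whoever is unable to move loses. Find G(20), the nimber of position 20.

n :  0  1  2  3  4  5  6  7  8  9 10 11 12 13 14 15 16 17 18 19 20
G :  0  0  1  1  0  2  1  3  2  2  3  0  2  1  0  0  1  1  0  2  1

1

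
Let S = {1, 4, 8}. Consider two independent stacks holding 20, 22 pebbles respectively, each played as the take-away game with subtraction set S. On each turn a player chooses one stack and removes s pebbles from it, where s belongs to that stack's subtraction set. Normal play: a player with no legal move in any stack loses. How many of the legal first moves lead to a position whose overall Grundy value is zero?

1

All stacks use S = {1, 4, 8}:
G(0) = 0
G(1) = mex{0} = 1
G(2) = mex{1} = 0
G(3) = mex{0} = 1
G(4) = mex{1,0} = 2
G(5) = mex{2,1} = 0
G(6) = mex{0,0} = 1
G(7) = mex{1,1} = 0
G(8) = mex{0,2,0} = 1
G(9) = mex{1,0,1} = 2
G(10) = mex{2,1,0} = 3
G(11) = mex{3,0,1} = 2
G(12) = mex{2,1,2} = 0
G(13) = mex{0,2,0} = 1
G(14) = mex{1,3,1} = 0
G(15) = mex{0,2,0} = 1
G(16) = mex{1,0,1} = 2
G(17) = mex{2,1,2} = 0
G(18) = mex{0,0,3} = 1
G(19) = mex{1,1,2} = 0
G(20) = mex{0,2,0} = 1
G(21) = mex{1,0,1} = 2
G(22) = mex{2,1,0} = 3
Stack A: G(20) = 1.
Stack B: G(22) = 3.
Combined Grundy value = 1 ⊕ 3 = 2.
A winning move leaves total XOR = 0, i.e. changes one component's Grundy value g to g ⊕ X where X is the current total.
Stack A: need g' = 1⊕2 = 3. Options: 20−1→G=0, 20−4→G=2, 20−8→G=0. Hits: 0.
Stack B: need g' = 3⊕2 = 1. Options: 22−1→G=2, 22−4→G=1, 22−8→G=0. Hits: 1.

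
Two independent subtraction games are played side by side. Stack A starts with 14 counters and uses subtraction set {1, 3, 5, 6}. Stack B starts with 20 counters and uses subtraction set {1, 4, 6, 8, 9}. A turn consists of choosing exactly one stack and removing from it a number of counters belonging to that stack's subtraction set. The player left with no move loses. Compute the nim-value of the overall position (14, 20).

0

Stack A, S = {1, 3, 5, 6}:
G(0) = 0
G(1) = mex{0} = 1
G(2) = mex{1} = 0
G(3) = mex{0,0} = 1
G(4) = mex{1,1} = 0
G(5) = mex{0,0,0} = 1
G(6) = mex{1,1,1,0} = 2
G(7) = mex{2,0,0,1} = 3
G(8) = mex{3,1,1,0} = 2
G(9) = mex{2,2,0,1} = 3
G(10) = mex{3,3,1,0} = 2
G(11) = mex{2,2,2,1} = 0
G(12) = mex{0,3,3,2} = 1
G(13) = mex{1,2,2,3} = 0
G(14) = mex{0,0,3,2} = 1
G_A(14) = 1.
Stack B, S = {1, 4, 6, 8, 9}:
n :  0  1  2  3  4  5  6  7  8  9 10 11 12 13 14 15 16 17 18 19 20
G :  0  1  0  1  2  0  1  0  1  2  3  2  0  1  2  3  2  0  1  0  1
G_B(20) = 1.
Combined Grundy value = 1 ⊕ 1 = 0.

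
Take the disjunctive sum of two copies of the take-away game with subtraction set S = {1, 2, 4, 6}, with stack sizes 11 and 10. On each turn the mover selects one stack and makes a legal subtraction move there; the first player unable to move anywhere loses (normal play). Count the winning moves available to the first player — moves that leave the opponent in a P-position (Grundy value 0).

3

All stacks use S = {1, 2, 4, 6}:
G(0) = 0
G(1) = mex{0} = 1
G(2) = mex{1,0} = 2
G(3) = mex{2,1} = 0
G(4) = mex{0,2,0} = 1
G(5) = mex{1,0,1} = 2
G(6) = mex{2,1,2,0} = 3
G(7) = mex{3,2,0,1} = 4
G(8) = mex{4,3,1,2} = 0
G(9) = mex{0,4,2,0} = 1
G(10) = mex{1,0,3,1} = 2
G(11) = mex{2,1,4,2} = 0
Stack A: G(11) = 0.
Stack B: G(10) = 2.
Combined Grundy value = 0 ⊕ 2 = 2.
A winning move leaves total XOR = 0, i.e. changes one component's Grundy value g to g ⊕ X where X is the current total.
Stack A: need g' = 0⊕2 = 2. Options: 11−1→G=2, 11−2→G=1, 11−4→G=4, 11−6→G=2. Hits: 2.
Stack B: need g' = 2⊕2 = 0. Options: 10−1→G=1, 10−2→G=0, 10−4→G=3, 10−6→G=1. Hits: 1.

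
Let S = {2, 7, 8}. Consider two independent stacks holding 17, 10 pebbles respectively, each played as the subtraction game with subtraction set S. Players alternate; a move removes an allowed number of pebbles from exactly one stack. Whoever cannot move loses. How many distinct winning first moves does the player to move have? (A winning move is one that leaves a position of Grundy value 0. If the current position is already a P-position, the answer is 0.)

4

All stacks use S = {2, 7, 8}:
G(0) = 0
G(1) = mex{} = 0
G(2) = mex{0} = 1
G(3) = mex{0} = 1
G(4) = mex{1} = 0
G(5) = mex{1} = 0
G(6) = mex{0} = 1
G(7) = mex{0,0} = 1
G(8) = mex{1,0,0} = 2
G(9) = mex{1,1,0} = 2
G(10) = mex{2,1,1} = 0
G(11) = mex{2,0,1} = 3
G(12) = mex{0,0,0} = 1
G(13) = mex{3,1,0} = 2
G(14) = mex{1,1,1} = 0
G(15) = mex{2,2,1} = 0
G(16) = mex{0,2,2} = 1
G(17) = mex{0,0,2} = 1
Stack A: G(17) = 1.
Stack B: G(10) = 0.
Combined Grundy value = 1 ⊕ 0 = 1.
A winning move leaves total XOR = 0, i.e. changes one component's Grundy value g to g ⊕ X where X is the current total.
Stack A: need g' = 1⊕1 = 0. Options: 17−2→G=0, 17−7→G=0, 17−8→G=2. Hits: 2.
Stack B: need g' = 0⊕1 = 1. Options: 10−2→G=2, 10−7→G=1, 10−8→G=1. Hits: 2.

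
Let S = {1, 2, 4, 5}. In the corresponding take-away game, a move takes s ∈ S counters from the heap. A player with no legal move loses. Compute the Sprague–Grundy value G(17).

G(0) = 0
G(1) = mex{0} = 1
G(2) = mex{1,0} = 2
G(3) = mex{2,1} = 0
G(4) = mex{0,2,0} = 1
G(5) = mex{1,0,1,0} = 2
G(6) = mex{2,1,2,1} = 0
G(7) = mex{0,2,0,2} = 1
G(8) = mex{1,0,1,0} = 2
G(9) = mex{2,1,2,1} = 0
G(10) = mex{0,2,0,2} = 1
G(11) = mex{1,0,1,0} = 2
G(12) = mex{2,1,2,1} = 0
G(13) = mex{0,2,0,2} = 1
G(14) = mex{1,0,1,0} = 2
G(15) = mex{2,1,2,1} = 0
G(16) = mex{0,2,0,2} = 1
G(17) = mex{1,0,1,0} = 2

2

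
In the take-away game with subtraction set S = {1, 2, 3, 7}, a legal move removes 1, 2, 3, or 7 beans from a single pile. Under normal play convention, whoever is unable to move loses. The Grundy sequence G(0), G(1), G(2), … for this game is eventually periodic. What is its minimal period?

G(0) = 0
G(1) = mex{0} = 1
G(2) = mex{1,0} = 2
G(3) = mex{2,1,0} = 3
G(4) = mex{3,2,1} = 0
G(5) = mex{0,3,2} = 1
G(6) = mex{1,0,3} = 2
G(7) = mex{2,1,0,0} = 3
G(8) = mex{3,2,1,1} = 0
G(9) = mex{0,3,2,2} = 1
G(10) = mex{1,0,3,3} = 2
G(11) = mex{2,1,0,0} = 3
G(12) = mex{3,2,1,1} = 0
G(13) = mex{0,3,2,2} = 1
G(14) = mex{1,0,3,3} = 2
G(n+4) = G(n) holds for n = 0,…,6 (a full window of length max(S) = 7), so the sequence is purely periodic with period 4.

4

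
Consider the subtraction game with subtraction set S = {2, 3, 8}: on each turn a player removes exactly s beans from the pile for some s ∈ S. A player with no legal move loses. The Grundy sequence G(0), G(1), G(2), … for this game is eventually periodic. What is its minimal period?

5

G(0) = 0
G(1) = mex{} = 0
G(2) = mex{0} = 1
G(3) = mex{0,0} = 1
G(4) = mex{1,0} = 2
G(5) = mex{1,1} = 0
G(6) = mex{2,1} = 0
G(7) = mex{0,2} = 1
G(8) = mex{0,0,0} = 1
G(9) = mex{1,0,0} = 2
G(10) = mex{1,1,1} = 0
G(11) = mex{2,1,1} = 0
G(12) = mex{0,2,2} = 1
G(13) = mex{0,0,0} = 1
G(14) = mex{1,0,0} = 2
G(n+5) = G(n) holds for n = 0,…,7 (a full window of length max(S) = 8), so the sequence is purely periodic with period 5.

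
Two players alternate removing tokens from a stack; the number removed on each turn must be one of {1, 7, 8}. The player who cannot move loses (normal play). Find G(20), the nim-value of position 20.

n :  0  1  2  3  4  5  6  7  8  9 10 11 12 13 14 15 16 17 18 19 20
G :  0  1  0  1  0  1  0  1  2  3  2  3  2  3  2  0  1  0  1  0  1

1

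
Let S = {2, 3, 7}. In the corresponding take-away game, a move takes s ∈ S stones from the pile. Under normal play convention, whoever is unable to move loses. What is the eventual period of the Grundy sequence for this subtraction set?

G(0) = 0
G(1) = mex{} = 0
G(2) = mex{0} = 1
G(3) = mex{0,0} = 1
G(4) = mex{1,0} = 2
G(5) = mex{1,1} = 0
G(6) = mex{2,1} = 0
G(7) = mex{0,2,0} = 1
G(8) = mex{0,0,0} = 1
G(9) = mex{1,0,1} = 2
G(10) = mex{1,1,1} = 0
G(11) = mex{2,1,2} = 0
G(12) = mex{0,2,0} = 1
G(13) = mex{0,0,0} = 1
G(14) = mex{1,0,1} = 2
G(n+5) = G(n) holds for n = 0,…,6 (a full window of length max(S) = 7), so the sequence is purely periodic with period 5.

5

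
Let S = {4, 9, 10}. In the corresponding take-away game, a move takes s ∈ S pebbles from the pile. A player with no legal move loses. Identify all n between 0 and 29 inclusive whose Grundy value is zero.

0, 1, 2, 3, 8, 14, 15, 16, 21, 22, 27, 28, 29

n :  0  1  2  3  4  5  6  7  8  9 10 11 12 13 14 15 16 17 18 19 20 21 22 23 24 25 26 27 28 29
G :  0  0  0  0  1  1  1  1  0  2  2  2  1  3  0  0  0  2  1  1  1  0  0  2  2  1  1  0  0  0
P-positions are exactly the n with G(n) = 0.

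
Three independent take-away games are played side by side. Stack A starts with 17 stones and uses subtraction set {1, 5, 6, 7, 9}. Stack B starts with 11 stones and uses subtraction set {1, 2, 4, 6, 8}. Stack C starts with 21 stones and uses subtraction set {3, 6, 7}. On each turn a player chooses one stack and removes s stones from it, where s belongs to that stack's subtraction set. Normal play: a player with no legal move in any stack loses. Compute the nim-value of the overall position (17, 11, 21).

0

Stack A, S = {1, 5, 6, 7, 9}:
n :  0  1  2  3  4  5  6  7  8  9 10 11 12 13 14 15 16 17
G :  0  1  0  1  0  1  2  3  2  3  2  3  0  1  0  1  0  1
G_A(17) = 1.
Stack B, S = {1, 2, 4, 6, 8}:
n :  0  1  2  3  4  5  6  7  8  9 10 11
G :  0  1  2  0  1  2  3  4  5  3  0  1
G_B(11) = 1.
Stack C, S = {3, 6, 7}:
G(0) = 0
G(1) = mex{} = 0
G(2) = mex{} = 0
G(3) = mex{0} = 1
G(4) = mex{0} = 1
G(5) = mex{0} = 1
G(6) = mex{1,0} = 2
G(7) = mex{1,0,0} = 2
G(8) = mex{1,0,0} = 2
G(9) = mex{2,1,0} = 3
G(10) = mex{2,1,1} = 0
G(11) = mex{2,1,1} = 0
G(12) = mex{3,2,1} = 0
G(13) = mex{0,2,2} = 1
G(14) = mex{0,2,2} = 1
G(15) = mex{0,3,2} = 1
G(16) = mex{1,0,3} = 2
G(17) = mex{1,0,0} = 2
G(18) = mex{1,0,0} = 2
G(19) = mex{2,1,0} = 3
G(20) = mex{2,1,1} = 0
G(21) = mex{2,1,1} = 0
G_C(21) = 0.
Combined Grundy value = 1 ⊕ 1 ⊕ 0 = 0.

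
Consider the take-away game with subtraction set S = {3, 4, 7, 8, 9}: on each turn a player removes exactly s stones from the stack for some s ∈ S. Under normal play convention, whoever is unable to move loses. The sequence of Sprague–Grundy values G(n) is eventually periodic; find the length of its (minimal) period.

12

n :  0  1  2  3  4  5  6  7  8  9 10 11 12 13 14 15 16 17 18 19 20 21 22 23 24 25
G :  0  0  0  1  1  1  2  2  2  3  3  3  0  0  0  1  1  1  2  2  2  3  3  3  0  0
G(n+12) = G(n) holds for n = 0,…,8 (a full window of length max(S) = 9), so the sequence is purely periodic with period 12.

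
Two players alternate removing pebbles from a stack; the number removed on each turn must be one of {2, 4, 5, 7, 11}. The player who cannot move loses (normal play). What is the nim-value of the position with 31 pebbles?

G(0) = 0
G(1) = mex{} = 0
G(2) = mex{0} = 1
G(3) = mex{0} = 1
G(4) = mex{1,0} = 2
G(5) = mex{1,0,0} = 2
G(6) = mex{2,1,0} = 3
G(7) = mex{2,1,1,0} = 3
G(8) = mex{3,2,1,0} = 4
G(9) = mex{3,2,2,1} = 0
G(10) = mex{4,3,2,1} = 0
G(11) = mex{0,3,3,2,0} = 1
G(12) = mex{0,4,3,2,0} = 1
G(13) = mex{1,0,4,3,1} = 2
G(14) = mex{1,0,0,3,1} = 2
G(15) = mex{2,1,0,4,2} = 3
G(16) = mex{2,1,1,0,2} = 3
G(17) = mex{3,2,1,0,3} = 4
G(18) = mex{3,2,2,1,3} = 0
G(19) = mex{4,3,2,1,4} = 0
G(20) = mex{0,3,3,2,0} = 1
G(21) = mex{0,4,3,2,0} = 1
G(22) = mex{1,0,4,3,1} = 2
G(23) = mex{1,0,0,3,1} = 2
G(24) = mex{2,1,0,4,2} = 3
G(25) = mex{2,1,1,0,2} = 3
G(26) = mex{3,2,1,0,3} = 4
G(27) = mex{3,2,2,1,3} = 0
G(28) = mex{4,3,2,1,4} = 0
G(29) = mex{0,3,3,2,0} = 1
G(30) = mex{0,4,3,2,0} = 1
G(31) = mex{1,0,4,3,1} = 2

2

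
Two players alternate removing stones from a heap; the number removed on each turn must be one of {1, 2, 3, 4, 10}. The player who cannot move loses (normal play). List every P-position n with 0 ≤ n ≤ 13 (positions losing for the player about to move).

0, 5, 11

G(0) = 0
G(1) = mex{0} = 1
G(2) = mex{1,0} = 2
G(3) = mex{2,1,0} = 3
G(4) = mex{3,2,1,0} = 4
G(5) = mex{4,3,2,1} = 0
G(6) = mex{0,4,3,2} = 1
G(7) = mex{1,0,4,3} = 2
G(8) = mex{2,1,0,4} = 3
G(9) = mex{3,2,1,0} = 4
G(10) = mex{4,3,2,1,0} = 5
G(11) = mex{5,4,3,2,1} = 0
G(12) = mex{0,5,4,3,2} = 1
G(13) = mex{1,0,5,4,3} = 2
P-positions are exactly the n with G(n) = 0.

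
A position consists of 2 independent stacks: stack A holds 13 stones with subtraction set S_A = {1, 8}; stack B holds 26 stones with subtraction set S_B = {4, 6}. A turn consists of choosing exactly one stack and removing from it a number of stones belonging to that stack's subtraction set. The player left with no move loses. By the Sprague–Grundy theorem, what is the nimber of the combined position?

1

Stack A, S = {1, 8}:
n :  0  1  2  3  4  5  6  7  8  9 10 11 12 13
G :  0  1  0  1  0  1  0  1  2  0  1  0  1  0
G_A(13) = 0.
Stack B, S = {4, 6}:
G(0) = 0
G(1) = mex{} = 0
G(2) = mex{} = 0
G(3) = mex{} = 0
G(4) = mex{0} = 1
G(5) = mex{0} = 1
G(6) = mex{0,0} = 1
G(7) = mex{0,0} = 1
G(8) = mex{1,0} = 2
G(9) = mex{1,0} = 2
G(10) = mex{1,1} = 0
G(11) = mex{1,1} = 0
G(12) = mex{2,1} = 0
G(13) = mex{2,1} = 0
G(14) = mex{0,2} = 1
G(15) = mex{0,2} = 1
G(16) = mex{0,0} = 1
G(17) = mex{0,0} = 1
G(18) = mex{1,0} = 2
G(19) = mex{1,0} = 2
G(20) = mex{1,1} = 0
G(21) = mex{1,1} = 0
G(22) = mex{2,1} = 0
G(23) = mex{2,1} = 0
G(24) = mex{0,2} = 1
G(25) = mex{0,2} = 1
G(26) = mex{0,0} = 1
G_B(26) = 1.
Combined Grundy value = 0 ⊕ 1 = 1.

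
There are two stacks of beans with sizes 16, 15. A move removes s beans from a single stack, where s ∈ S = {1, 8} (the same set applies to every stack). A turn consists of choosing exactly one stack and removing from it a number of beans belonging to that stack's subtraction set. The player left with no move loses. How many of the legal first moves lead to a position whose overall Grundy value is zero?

All stacks use S = {1, 8}:
G(0) = 0
G(1) = mex{0} = 1
G(2) = mex{1} = 0
G(3) = mex{0} = 1
G(4) = mex{1} = 0
G(5) = mex{0} = 1
G(6) = mex{1} = 0
G(7) = mex{0} = 1
G(8) = mex{1,0} = 2
G(9) = mex{2,1} = 0
G(10) = mex{0,0} = 1
G(11) = mex{1,1} = 0
G(12) = mex{0,0} = 1
G(13) = mex{1,1} = 0
G(14) = mex{0,0} = 1
G(15) = mex{1,1} = 0
G(16) = mex{0,2} = 1
Stack A: G(16) = 1.
Stack B: G(15) = 0.
Combined Grundy value = 1 ⊕ 0 = 1.
A winning move leaves total XOR = 0, i.e. changes one component's Grundy value g to g ⊕ X where X is the current total.
Stack A: need g' = 1⊕1 = 0. Options: 16−1→G=0, 16−8→G=2. Hits: 1.
Stack B: need g' = 0⊕1 = 1. Options: 15−1→G=1, 15−8→G=1. Hits: 2.

3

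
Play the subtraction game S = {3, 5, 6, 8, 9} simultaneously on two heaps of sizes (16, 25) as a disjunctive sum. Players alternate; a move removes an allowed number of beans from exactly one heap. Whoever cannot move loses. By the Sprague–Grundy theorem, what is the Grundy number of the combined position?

All heaps use S = {3, 5, 6, 8, 9}:
G(0) = 0
G(1) = mex{} = 0
G(2) = mex{} = 0
G(3) = mex{0} = 1
G(4) = mex{0} = 1
G(5) = mex{0,0} = 1
G(6) = mex{1,0,0} = 2
G(7) = mex{1,0,0} = 2
G(8) = mex{1,1,0,0} = 2
G(9) = mex{2,1,1,0,0} = 3
G(10) = mex{2,1,1,0,0} = 3
G(11) = mex{2,2,1,1,0} = 3
G(12) = mex{3,2,2,1,1} = 0
G(13) = mex{3,2,2,1,1} = 0
G(14) = mex{3,3,2,2,1} = 0
G(15) = mex{0,3,3,2,2} = 1
G(16) = mex{0,3,3,2,2} = 1
G(17) = mex{0,0,3,3,2} = 1
G(18) = mex{1,0,0,3,3} = 2
G(19) = mex{1,0,0,3,3} = 2
G(20) = mex{1,1,0,0,3} = 2
G(21) = mex{2,1,1,0,0} = 3
G(22) = mex{2,1,1,0,0} = 3
G(23) = mex{2,2,1,1,0} = 3
G(24) = mex{3,2,2,1,1} = 0
G(25) = mex{3,2,2,1,1} = 0
Heap A: G(16) = 1.
Heap B: G(25) = 0.
Combined Grundy value = 1 ⊕ 0 = 1.

1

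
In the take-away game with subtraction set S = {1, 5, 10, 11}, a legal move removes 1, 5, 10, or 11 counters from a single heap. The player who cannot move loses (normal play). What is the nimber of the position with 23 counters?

1

n :  0  1  2  3  4  5  6  7  8  9 10 11 12 13 14 15 16 17 18 19 20 21 22 23
G :  0  1  0  1  0  1  0  1  0  1  2  3  2  3  2  3  2  3  2  3  0  1  0  1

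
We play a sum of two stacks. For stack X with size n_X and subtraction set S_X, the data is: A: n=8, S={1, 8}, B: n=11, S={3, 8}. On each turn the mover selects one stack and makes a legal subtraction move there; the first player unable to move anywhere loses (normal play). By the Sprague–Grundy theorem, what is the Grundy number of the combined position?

2

Stack A, S = {1, 8}:
n : 0 1 2 3 4 5 6 7 8
G : 0 1 0 1 0 1 0 1 2
G_A(8) = 2.
Stack B, S = {3, 8}:
G(0) = 0
G(1) = mex{} = 0
G(2) = mex{} = 0
G(3) = mex{0} = 1
G(4) = mex{0} = 1
G(5) = mex{0} = 1
G(6) = mex{1} = 0
G(7) = mex{1} = 0
G(8) = mex{1,0} = 2
G(9) = mex{0,0} = 1
G(10) = mex{0,0} = 1
G(11) = mex{2,1} = 0
G_B(11) = 0.
Combined Grundy value = 2 ⊕ 0 = 2.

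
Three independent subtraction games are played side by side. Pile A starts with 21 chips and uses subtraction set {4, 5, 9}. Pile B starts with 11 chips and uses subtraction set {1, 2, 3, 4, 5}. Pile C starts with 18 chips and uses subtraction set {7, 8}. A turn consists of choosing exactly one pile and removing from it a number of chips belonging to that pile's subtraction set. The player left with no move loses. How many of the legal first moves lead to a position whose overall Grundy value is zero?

1

Pile A, S = {4, 5, 9}:
G(0) = 0
G(1) = mex{} = 0
G(2) = mex{} = 0
G(3) = mex{} = 0
G(4) = mex{0} = 1
G(5) = mex{0,0} = 1
G(6) = mex{0,0} = 1
G(7) = mex{0,0} = 1
G(8) = mex{1,0} = 2
G(9) = mex{1,1,0} = 2
G(10) = mex{1,1,0} = 2
G(11) = mex{1,1,0} = 2
G(12) = mex{2,1,0} = 3
G(13) = mex{2,2,1} = 0
G(14) = mex{2,2,1} = 0
G(15) = mex{2,2,1} = 0
G(16) = mex{3,2,1} = 0
G(17) = mex{0,3,2} = 1
G(18) = mex{0,0,2} = 1
G(19) = mex{0,0,2} = 1
G(20) = mex{0,0,2} = 1
G(21) = mex{1,0,3} = 2
G_A(21) = 2.
Pile B, S = {1, 2, 3, 4, 5}:
n :  0  1  2  3  4  5  6  7  8  9 10 11
G :  0  1  2  3  4  5  0  1  2  3  4  5
G_B(11) = 5.
Pile C, S = {7, 8}:
n :  0  1  2  3  4  5  6  7  8  9 10 11 12 13 14 15 16 17 18
G :  0  0  0  0  0  0  0  1  1  1  1  1  1  1  2  0  0  0  0
G_C(18) = 0.
Combined Grundy value = 2 ⊕ 5 ⊕ 0 = 7.
A winning move leaves total XOR = 0, i.e. changes one component's Grundy value g to g ⊕ X where X is the current total.
Pile A: need g' = 2⊕7 = 5. Options: 21−4→G=1, 21−5→G=0, 21−9→G=3. Hits: 0.
Pile B: need g' = 5⊕7 = 2. Options: 11−1→G=4, 11−2→G=3, 11−3→G=2, 11−4→G=1, 11−5→G=0. Hits: 1.
Pile C: need g' = 0⊕7 = 7. Options: 18−7→G=1, 18−8→G=1. Hits: 0.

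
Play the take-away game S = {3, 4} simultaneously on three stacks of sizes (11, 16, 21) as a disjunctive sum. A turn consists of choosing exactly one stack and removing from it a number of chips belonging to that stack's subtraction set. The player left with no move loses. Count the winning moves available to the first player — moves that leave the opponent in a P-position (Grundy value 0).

5

All stacks use S = {3, 4}:
G(0) = 0
G(1) = mex{} = 0
G(2) = mex{} = 0
G(3) = mex{0} = 1
G(4) = mex{0,0} = 1
G(5) = mex{0,0} = 1
G(6) = mex{1,0} = 2
G(7) = mex{1,1} = 0
G(8) = mex{1,1} = 0
G(9) = mex{2,1} = 0
G(10) = mex{0,2} = 1
G(11) = mex{0,0} = 1
G(12) = mex{0,0} = 1
G(13) = mex{1,0} = 2
G(14) = mex{1,1} = 0
G(15) = mex{1,1} = 0
G(16) = mex{2,1} = 0
G(17) = mex{0,2} = 1
G(18) = mex{0,0} = 1
G(19) = mex{0,0} = 1
G(20) = mex{1,0} = 2
G(21) = mex{1,1} = 0
Stack A: G(11) = 1.
Stack B: G(16) = 0.
Stack C: G(21) = 0.
Combined Grundy value = 1 ⊕ 0 ⊕ 0 = 1.
A winning move leaves total XOR = 0, i.e. changes one component's Grundy value g to g ⊕ X where X is the current total.
Stack A: need g' = 1⊕1 = 0. Options: 11−3→G=0, 11−4→G=0. Hits: 2.
Stack B: need g' = 0⊕1 = 1. Options: 16−3→G=2, 16−4→G=1. Hits: 1.
Stack C: need g' = 0⊕1 = 1. Options: 21−3→G=1, 21−4→G=1. Hits: 2.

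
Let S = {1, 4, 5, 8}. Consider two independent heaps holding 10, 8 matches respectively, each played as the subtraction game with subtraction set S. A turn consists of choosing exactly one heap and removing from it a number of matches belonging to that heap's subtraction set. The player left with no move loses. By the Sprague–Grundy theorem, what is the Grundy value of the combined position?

5

All heaps use S = {1, 4, 5, 8}:
n :  0  1  2  3  4  5  6  7  8  9 10
G :  0  1  0  1  2  3  2  3  4  0  1
Heap A: G(10) = 1.
Heap B: G(8) = 4.
Combined Grundy value = 1 ⊕ 4 = 5.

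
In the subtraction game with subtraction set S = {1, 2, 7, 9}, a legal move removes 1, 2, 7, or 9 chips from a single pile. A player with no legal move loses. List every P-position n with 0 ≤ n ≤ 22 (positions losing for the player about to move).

0, 3, 6, 11, 14, 17, 22

n :  0  1  2  3  4  5  6  7  8  9 10 11 12 13 14 15 16 17 18 19 20 21 22
G :  0  1  2  0  1  2  0  1  2  3  4  0  1  2  0  1  2  0  1  2  3  4  0
P-positions are exactly the n with G(n) = 0.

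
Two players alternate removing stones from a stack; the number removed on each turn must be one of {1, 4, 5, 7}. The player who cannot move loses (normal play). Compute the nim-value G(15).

n :  0  1  2  3  4  5  6  7  8  9 10 11 12 13 14 15
G :  0  1  0  1  2  3  2  3  0  1  0  1  2  3  2  3

3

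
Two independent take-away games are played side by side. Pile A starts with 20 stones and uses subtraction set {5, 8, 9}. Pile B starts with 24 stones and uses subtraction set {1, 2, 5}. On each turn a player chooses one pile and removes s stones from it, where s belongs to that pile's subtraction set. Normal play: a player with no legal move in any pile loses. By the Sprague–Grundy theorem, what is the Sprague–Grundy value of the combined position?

1

Pile A, S = {5, 8, 9}:
n :  0  1  2  3  4  5  6  7  8  9 10 11 12 13 14 15 16 17 18 19 20
G :  0  0  0  0  0  1  1  1  1  1  2  2  2  2  0  0  0  0  0  1  1
G_A(20) = 1.
Pile B, S = {1, 2, 5}:
n :  0  1  2  3  4  5  6  7  8  9 10 11 12 13 14 15 16 17 18 19 20 21 22 23 24
G :  0  1  2  0  1  2  0  1  2  0  1  2  0  1  2  0  1  2  0  1  2  0  1  2  0
G_B(24) = 0.
Combined Grundy value = 1 ⊕ 0 = 1.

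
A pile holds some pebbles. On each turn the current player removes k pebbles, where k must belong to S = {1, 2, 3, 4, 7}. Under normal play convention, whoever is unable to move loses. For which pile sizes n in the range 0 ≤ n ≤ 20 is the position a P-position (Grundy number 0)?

0, 5, 10, 15, 20

n :  0  1  2  3  4  5  6  7  8  9 10 11 12 13 14 15 16 17 18 19 20
G :  0  1  2  3  4  0  1  2  3  4  0  1  2  3  4  0  1  2  3  4  0
P-positions are exactly the n with G(n) = 0.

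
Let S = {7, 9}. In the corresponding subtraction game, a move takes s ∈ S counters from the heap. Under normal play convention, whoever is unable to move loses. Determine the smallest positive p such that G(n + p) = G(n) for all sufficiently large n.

n :  0  1  2  3  4  5  6  7  8  9 10 11 12 13 14 15 16 17 18 19 20 21 22 23 24 25 26 27 28 29 30 31 32 33
G :  0  0  0  0  0  0  0  1  1  1  1  1  1  1  2  2  0  0  0  0  0  0  0  1  1  1  1  1  1  1  2  2  0  0
G(n+16) = G(n) holds for n = 0,…,8 (a full window of length max(S) = 9), so the sequence is purely periodic with period 16.

16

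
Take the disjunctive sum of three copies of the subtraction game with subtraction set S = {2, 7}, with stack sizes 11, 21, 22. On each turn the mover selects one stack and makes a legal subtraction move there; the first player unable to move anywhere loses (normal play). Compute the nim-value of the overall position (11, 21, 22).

0

All stacks use S = {2, 7}:
G(0) = 0
G(1) = mex{} = 0
G(2) = mex{0} = 1
G(3) = mex{0} = 1
G(4) = mex{1} = 0
G(5) = mex{1} = 0
G(6) = mex{0} = 1
G(7) = mex{0,0} = 1
G(8) = mex{1,0} = 2
G(9) = mex{1,1} = 0
G(10) = mex{2,1} = 0
G(11) = mex{0,0} = 1
G(12) = mex{0,0} = 1
G(13) = mex{1,1} = 0
G(14) = mex{1,1} = 0
G(15) = mex{0,2} = 1
G(16) = mex{0,0} = 1
G(17) = mex{1,0} = 2
G(18) = mex{1,1} = 0
G(19) = mex{2,1} = 0
G(20) = mex{0,0} = 1
G(21) = mex{0,0} = 1
G(22) = mex{1,1} = 0
Stack A: G(11) = 1.
Stack B: G(21) = 1.
Stack C: G(22) = 0.
Combined Grundy value = 1 ⊕ 1 ⊕ 0 = 0.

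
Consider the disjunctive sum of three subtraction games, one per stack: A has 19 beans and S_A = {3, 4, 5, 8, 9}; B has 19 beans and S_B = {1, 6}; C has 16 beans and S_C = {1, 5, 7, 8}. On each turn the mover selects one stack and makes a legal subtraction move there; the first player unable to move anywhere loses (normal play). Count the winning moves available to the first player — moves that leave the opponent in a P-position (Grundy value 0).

3

Stack A, S = {3, 4, 5, 8, 9}:
n :  0  1  2  3  4  5  6  7  8  9 10 11 12 13 14 15 16 17 18 19
G :  0  0  0  1  1  1  2  2  2  3  3  3  0  0  0  1  1  1  2  2
G_A(19) = 2.
Stack B, S = {1, 6}:
G(0) = 0
G(1) = mex{0} = 1
G(2) = mex{1} = 0
G(3) = mex{0} = 1
G(4) = mex{1} = 0
G(5) = mex{0} = 1
G(6) = mex{1,0} = 2
G(7) = mex{2,1} = 0
G(8) = mex{0,0} = 1
G(9) = mex{1,1} = 0
G(10) = mex{0,0} = 1
G(11) = mex{1,1} = 0
G(12) = mex{0,2} = 1
G(13) = mex{1,0} = 2
G(14) = mex{2,1} = 0
G(15) = mex{0,0} = 1
G(16) = mex{1,1} = 0
G(17) = mex{0,0} = 1
G(18) = mex{1,1} = 0
G(19) = mex{0,2} = 1
G_B(19) = 1.
Stack C, S = {1, 5, 7, 8}:
n :  0  1  2  3  4  5  6  7  8  9 10 11 12 13 14 15 16
G :  0  1  0  1  0  1  0  1  2  3  2  3  2  3  2  0  1
G_C(16) = 1.
Combined Grundy value = 2 ⊕ 1 ⊕ 1 = 2.
A winning move leaves total XOR = 0, i.e. changes one component's Grundy value g to g ⊕ X where X is the current total.
Stack A: need g' = 2⊕2 = 0. Options: 19−3→G=1, 19−4→G=1, 19−5→G=0, 19−8→G=3, 19−9→G=3. Hits: 1.
Stack B: need g' = 1⊕2 = 3. Options: 19−1→G=0, 19−6→G=2. Hits: 0.
Stack C: need g' = 1⊕2 = 3. Options: 16−1→G=0, 16−5→G=3, 16−7→G=3, 16−8→G=2. Hits: 2.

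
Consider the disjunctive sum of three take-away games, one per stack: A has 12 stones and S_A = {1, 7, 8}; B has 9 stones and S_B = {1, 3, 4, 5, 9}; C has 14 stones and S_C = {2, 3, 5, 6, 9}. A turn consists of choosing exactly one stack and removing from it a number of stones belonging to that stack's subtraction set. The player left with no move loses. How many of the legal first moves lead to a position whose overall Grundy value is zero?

2

Stack A, S = {1, 7, 8}:
G(0) = 0
G(1) = mex{0} = 1
G(2) = mex{1} = 0
G(3) = mex{0} = 1
G(4) = mex{1} = 0
G(5) = mex{0} = 1
G(6) = mex{1} = 0
G(7) = mex{0,0} = 1
G(8) = mex{1,1,0} = 2
G(9) = mex{2,0,1} = 3
G(10) = mex{3,1,0} = 2
G(11) = mex{2,0,1} = 3
G(12) = mex{3,1,0} = 2
G_A(12) = 2.
Stack B, S = {1, 3, 4, 5, 9}:
G(0) = 0
G(1) = mex{0} = 1
G(2) = mex{1} = 0
G(3) = mex{0,0} = 1
G(4) = mex{1,1,0} = 2
G(5) = mex{2,0,1,0} = 3
G(6) = mex{3,1,0,1} = 2
G(7) = mex{2,2,1,0} = 3
G(8) = mex{3,3,2,1} = 0
G(9) = mex{0,2,3,2,0} = 1
G_B(9) = 1.
Stack C, S = {2, 3, 5, 6, 9}:
n :  0  1  2  3  4  5  6  7  8  9 10 11 12 13 14
G :  0  0  1  1  2  2  3  3  0  4  1  5  0  4  1
G_C(14) = 1.
Combined Grundy value = 2 ⊕ 1 ⊕ 1 = 2.
A winning move leaves total XOR = 0, i.e. changes one component's Grundy value g to g ⊕ X where X is the current total.
Stack A: need g' = 2⊕2 = 0. Options: 12−1→G=3, 12−7→G=1, 12−8→G=0. Hits: 1.
Stack B: need g' = 1⊕2 = 3. Options: 9−1→G=0, 9−3→G=2, 9−4→G=3, 9−5→G=2, 9−9→G=0. Hits: 1.
Stack C: need g' = 1⊕2 = 3. Options: 14−2→G=0, 14−3→G=5, 14−5→G=4, 14−6→G=0, 14−9→G=2. Hits: 0.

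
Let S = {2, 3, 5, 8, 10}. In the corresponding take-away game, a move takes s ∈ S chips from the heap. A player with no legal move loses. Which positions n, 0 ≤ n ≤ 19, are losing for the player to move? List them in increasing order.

G(0) = 0
G(1) = mex{} = 0
G(2) = mex{0} = 1
G(3) = mex{0,0} = 1
G(4) = mex{1,0} = 2
G(5) = mex{1,1,0} = 2
G(6) = mex{2,1,0} = 3
G(7) = mex{2,2,1} = 0
G(8) = mex{3,2,1,0} = 4
G(9) = mex{0,3,2,0} = 1
G(10) = mex{4,0,2,1,0} = 3
G(11) = mex{1,4,3,1,0} = 2
G(12) = mex{3,1,0,2,1} = 4
G(13) = mex{2,3,4,2,1} = 0
G(14) = mex{4,2,1,3,2} = 0
G(15) = mex{0,4,3,0,2} = 1
G(16) = mex{0,0,2,4,3} = 1
G(17) = mex{1,0,4,1,0} = 2
G(18) = mex{1,1,0,3,4} = 2
G(19) = mex{2,1,0,2,1} = 3
P-positions are exactly the n with G(n) = 0.

0, 1, 7, 13, 14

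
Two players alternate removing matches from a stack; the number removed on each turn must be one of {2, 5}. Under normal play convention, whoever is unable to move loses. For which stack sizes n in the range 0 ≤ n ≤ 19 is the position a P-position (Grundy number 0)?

0, 1, 4, 7, 8, 11, 14, 15, 18

n :  0  1  2  3  4  5  6  7  8  9 10 11 12 13 14 15 16 17 18 19
G :  0  0  1  1  0  2  1  0  0  1  1  0  2  1  0  0  1  1  0  2
P-positions are exactly the n with G(n) = 0.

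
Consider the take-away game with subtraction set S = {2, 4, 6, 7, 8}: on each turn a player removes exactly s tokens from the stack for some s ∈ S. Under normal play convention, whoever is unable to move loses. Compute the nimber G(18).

n :  0  1  2  3  4  5  6  7  8  9 10 11 12 13 14 15 16 17 18
G :  0  0  1  1  2  2  3  3  4  4  0  0  1  1  2  2  3  3  4

4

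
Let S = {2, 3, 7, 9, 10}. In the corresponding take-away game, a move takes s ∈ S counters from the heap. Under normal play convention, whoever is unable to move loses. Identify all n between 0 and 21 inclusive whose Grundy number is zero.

G(0) = 0
G(1) = mex{} = 0
G(2) = mex{0} = 1
G(3) = mex{0,0} = 1
G(4) = mex{1,0} = 2
G(5) = mex{1,1} = 0
G(6) = mex{2,1} = 0
G(7) = mex{0,2,0} = 1
G(8) = mex{0,0,0} = 1
G(9) = mex{1,0,1,0} = 2
G(10) = mex{1,1,1,0,0} = 2
G(11) = mex{2,1,2,1,0} = 3
G(12) = mex{2,2,0,1,1} = 3
G(13) = mex{3,2,0,2,1} = 4
G(14) = mex{3,3,1,0,2} = 4
G(15) = mex{4,3,1,0,0} = 2
G(16) = mex{4,4,2,1,0} = 3
G(17) = mex{2,4,2,1,1} = 0
G(18) = mex{3,2,3,2,1} = 0
G(19) = mex{0,3,3,2,2} = 1
G(20) = mex{0,0,4,3,2} = 1
G(21) = mex{1,0,4,3,3} = 2
P-positions are exactly the n with G(n) = 0.

0, 1, 5, 6, 17, 18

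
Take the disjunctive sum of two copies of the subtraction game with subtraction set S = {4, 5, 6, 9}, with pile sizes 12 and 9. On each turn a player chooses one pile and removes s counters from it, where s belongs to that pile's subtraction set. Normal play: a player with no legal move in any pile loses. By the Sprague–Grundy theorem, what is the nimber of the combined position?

All piles use S = {4, 5, 6, 9}:
G(0) = 0
G(1) = mex{} = 0
G(2) = mex{} = 0
G(3) = mex{} = 0
G(4) = mex{0} = 1
G(5) = mex{0,0} = 1
G(6) = mex{0,0,0} = 1
G(7) = mex{0,0,0} = 1
G(8) = mex{1,0,0} = 2
G(9) = mex{1,1,0,0} = 2
G(10) = mex{1,1,1,0} = 2
G(11) = mex{1,1,1,0} = 2
G(12) = mex{2,1,1,0} = 3
Pile A: G(12) = 3.
Pile B: G(9) = 2.
Combined Grundy value = 3 ⊕ 2 = 1.

1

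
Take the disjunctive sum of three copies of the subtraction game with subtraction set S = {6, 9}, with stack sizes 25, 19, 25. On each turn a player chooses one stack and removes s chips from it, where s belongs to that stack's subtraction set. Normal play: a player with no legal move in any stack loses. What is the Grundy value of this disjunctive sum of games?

0

All stacks use S = {6, 9}:
n :  0  1  2  3  4  5  6  7  8  9 10 11 12 13 14 15 16 17 18 19 20 21 22 23 24 25
G :  0  0  0  0  0  0  1  1  1  1  1  1  2  2  2  0  0  0  0  0  0  1  1  1  1  1
Stack A: G(25) = 1.
Stack B: G(19) = 0.
Stack C: G(25) = 1.
Combined Grundy value = 1 ⊕ 0 ⊕ 1 = 0.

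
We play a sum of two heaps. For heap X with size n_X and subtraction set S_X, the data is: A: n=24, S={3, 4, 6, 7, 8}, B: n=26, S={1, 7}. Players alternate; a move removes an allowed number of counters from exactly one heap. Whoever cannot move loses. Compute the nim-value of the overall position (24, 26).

0

Heap A, S = {3, 4, 6, 7, 8}:
G(0) = 0
G(1) = mex{} = 0
G(2) = mex{} = 0
G(3) = mex{0} = 1
G(4) = mex{0,0} = 1
G(5) = mex{0,0} = 1
G(6) = mex{1,0,0} = 2
G(7) = mex{1,1,0,0} = 2
G(8) = mex{1,1,0,0,0} = 2
G(9) = mex{2,1,1,0,0} = 3
G(10) = mex{2,2,1,1,0} = 3
G(11) = mex{2,2,1,1,1} = 0
G(12) = mex{3,2,2,1,1} = 0
G(13) = mex{3,3,2,2,1} = 0
G(14) = mex{0,3,2,2,2} = 1
G(15) = mex{0,0,3,2,2} = 1
G(16) = mex{0,0,3,3,2} = 1
G(17) = mex{1,0,0,3,3} = 2
G(18) = mex{1,1,0,0,3} = 2
G(19) = mex{1,1,0,0,0} = 2
G(20) = mex{2,1,1,0,0} = 3
G(21) = mex{2,2,1,1,0} = 3
G(22) = mex{2,2,1,1,1} = 0
G(23) = mex{3,2,2,1,1} = 0
G(24) = mex{3,3,2,2,1} = 0
G_A(24) = 0.
Heap B, S = {1, 7}:
n :  0  1  2  3  4  5  6  7  8  9 10 11 12 13 14 15 16 17 18 19 20 21 22 23 24 25 26
G :  0  1  0  1  0  1  0  1  0  1  0  1  0  1  0  1  0  1  0  1  0  1  0  1  0  1  0
G_B(26) = 0.
Combined Grundy value = 0 ⊕ 0 = 0.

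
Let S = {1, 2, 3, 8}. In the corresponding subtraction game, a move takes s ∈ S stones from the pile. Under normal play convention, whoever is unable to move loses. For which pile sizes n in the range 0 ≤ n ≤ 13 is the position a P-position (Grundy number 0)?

0, 4, 9, 13

n :  0  1  2  3  4  5  6  7  8  9 10 11 12 13
G :  0  1  2  3  0  1  2  3  4  0  1  2  3  0
P-positions are exactly the n with G(n) = 0.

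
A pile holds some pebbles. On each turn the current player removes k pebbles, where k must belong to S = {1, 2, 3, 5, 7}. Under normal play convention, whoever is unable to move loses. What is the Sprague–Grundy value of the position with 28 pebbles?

n :  0  1  2  3  4  5  6  7  8  9 10 11 12 13 14 15 16 17 18 19 20 21 22 23 24 25 26 27 28
G :  0  1  2  3  0  1  2  3  0  1  2  3  0  1  2  3  0  1  2  3  0  1  2  3  0  1  2  3  0

0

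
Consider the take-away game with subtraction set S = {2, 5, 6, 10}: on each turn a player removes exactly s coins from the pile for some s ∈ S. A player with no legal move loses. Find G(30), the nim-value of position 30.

0

n :  0  1  2  3  4  5  6  7  8  9 10 11 12 13 14 15 16 17 18 19 20 21 22 23 24 25 26 27 28 29 30
G :  0  0  1  1  0  2  1  3  0  2  1  3  0  2  1  0  0  1  1  0  2  1  3  0  2  1  3  0  2  1  0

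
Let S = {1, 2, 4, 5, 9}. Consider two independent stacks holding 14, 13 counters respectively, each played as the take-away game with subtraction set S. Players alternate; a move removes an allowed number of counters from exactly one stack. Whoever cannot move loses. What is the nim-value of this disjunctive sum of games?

All stacks use S = {1, 2, 4, 5, 9}:
n :  0  1  2  3  4  5  6  7  8  9 10 11 12 13 14
G :  0  1  2  0  1  2  0  1  2  3  4  5  3  0  1
Stack A: G(14) = 1.
Stack B: G(13) = 0.
Combined Grundy value = 1 ⊕ 0 = 1.

1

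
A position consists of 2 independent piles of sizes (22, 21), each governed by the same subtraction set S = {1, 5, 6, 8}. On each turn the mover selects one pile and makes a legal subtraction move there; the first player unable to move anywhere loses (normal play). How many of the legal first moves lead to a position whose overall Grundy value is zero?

4

All piles use S = {1, 5, 6, 8}:
G(0) = 0
G(1) = mex{0} = 1
G(2) = mex{1} = 0
G(3) = mex{0} = 1
G(4) = mex{1} = 0
G(5) = mex{0,0} = 1
G(6) = mex{1,1,0} = 2
G(7) = mex{2,0,1} = 3
G(8) = mex{3,1,0,0} = 2
G(9) = mex{2,0,1,1} = 3
G(10) = mex{3,1,0,0} = 2
G(11) = mex{2,2,1,1} = 0
G(12) = mex{0,3,2,0} = 1
G(13) = mex{1,2,3,1} = 0
G(14) = mex{0,3,2,2} = 1
G(15) = mex{1,2,3,3} = 0
G(16) = mex{0,0,2,2} = 1
G(17) = mex{1,1,0,3} = 2
G(18) = mex{2,0,1,2} = 3
G(19) = mex{3,1,0,0} = 2
G(20) = mex{2,0,1,1} = 3
G(21) = mex{3,1,0,0} = 2
G(22) = mex{2,2,1,1} = 0
Pile A: G(22) = 0.
Pile B: G(21) = 2.
Combined Grundy value = 0 ⊕ 2 = 2.
A winning move leaves total XOR = 0, i.e. changes one component's Grundy value g to g ⊕ X where X is the current total.
Pile A: need g' = 0⊕2 = 2. Options: 22−1→G=2, 22−5→G=2, 22−6→G=1, 22−8→G=1. Hits: 2.
Pile B: need g' = 2⊕2 = 0. Options: 21−1→G=3, 21−5→G=1, 21−6→G=0, 21−8→G=0. Hits: 2.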